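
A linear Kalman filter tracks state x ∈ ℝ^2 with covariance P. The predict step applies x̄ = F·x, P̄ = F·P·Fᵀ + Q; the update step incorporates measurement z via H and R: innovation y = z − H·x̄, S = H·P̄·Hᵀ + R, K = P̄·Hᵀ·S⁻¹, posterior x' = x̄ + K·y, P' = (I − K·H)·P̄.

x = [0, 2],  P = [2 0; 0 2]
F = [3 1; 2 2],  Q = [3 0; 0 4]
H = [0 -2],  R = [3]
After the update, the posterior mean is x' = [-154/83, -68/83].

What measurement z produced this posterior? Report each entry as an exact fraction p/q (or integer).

z = [2]

x̄ = F·x = [2, 4]
P̄ = F·P·Fᵀ + Q = [23 16; 16 20]
S = H·P̄·Hᵀ + R = [83]
K = P̄·Hᵀ·S⁻¹ = [-32/83; -40/83]
x' − x̄ = [-320/83, -400/83] = K·y
y = (KᵀK)⁻¹·Kᵀ·(x' − x̄) = [10]
z = y + H·x̄ = [10] + [-8] = [2]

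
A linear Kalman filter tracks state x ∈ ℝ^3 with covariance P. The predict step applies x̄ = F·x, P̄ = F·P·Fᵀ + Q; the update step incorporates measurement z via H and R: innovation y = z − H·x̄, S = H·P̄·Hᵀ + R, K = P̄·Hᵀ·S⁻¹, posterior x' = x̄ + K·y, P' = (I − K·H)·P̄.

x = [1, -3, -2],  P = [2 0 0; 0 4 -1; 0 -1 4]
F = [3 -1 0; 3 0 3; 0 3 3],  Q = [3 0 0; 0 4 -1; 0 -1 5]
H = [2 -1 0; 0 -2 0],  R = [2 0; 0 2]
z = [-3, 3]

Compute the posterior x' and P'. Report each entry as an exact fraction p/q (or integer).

x̄ = F·x = [6, -3, -15]
P̄ = F·P·Fᵀ + Q = [25 21 -9; 21 58 26; -9 26 59]
y = z − H·x̄ = [-18, -3]
S = H·P̄·Hᵀ + R = [76 32; 32 234]
K = P̄·Hᵀ·S⁻¹ = [813/1676 -103/419; -4/2095 -1038/2095; -1079/2095 -318/2095]
x' = x̄ + K·y = [-1671/838, -3099/2095, -11049/2095]
P' = (I − K·H)·P̄ = [1019/1676 103/419 -184/419; 103/419 1038/2095 318/2095; -184/419 318/2095 59593/2095]

x' = [-1671/838, -3099/2095, -11049/2095]
P' = [1019/1676 103/419 -184/419; 103/419 1038/2095 318/2095; -184/419 318/2095 59593/2095]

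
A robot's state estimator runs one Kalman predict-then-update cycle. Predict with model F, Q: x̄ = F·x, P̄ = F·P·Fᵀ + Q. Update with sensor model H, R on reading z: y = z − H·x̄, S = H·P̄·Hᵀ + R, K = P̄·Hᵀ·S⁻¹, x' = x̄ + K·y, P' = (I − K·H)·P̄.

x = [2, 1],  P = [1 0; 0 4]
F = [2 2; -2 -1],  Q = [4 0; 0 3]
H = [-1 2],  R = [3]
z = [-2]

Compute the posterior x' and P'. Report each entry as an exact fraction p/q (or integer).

x̄ = F·x = [6, -5]
P̄ = F·P·Fᵀ + Q = [24 -12; -12 11]
y = z − H·x̄ = [14]
S = H·P̄·Hᵀ + R = [119]
K = P̄·Hᵀ·S⁻¹ = [-48/119; 2/7]
x' = x̄ + K·y = [6/17, -1]
P' = (I − K·H)·P̄ = [552/119 12/7; 12/7 9/7]

x' = [6/17, -1]
P' = [552/119 12/7; 12/7 9/7]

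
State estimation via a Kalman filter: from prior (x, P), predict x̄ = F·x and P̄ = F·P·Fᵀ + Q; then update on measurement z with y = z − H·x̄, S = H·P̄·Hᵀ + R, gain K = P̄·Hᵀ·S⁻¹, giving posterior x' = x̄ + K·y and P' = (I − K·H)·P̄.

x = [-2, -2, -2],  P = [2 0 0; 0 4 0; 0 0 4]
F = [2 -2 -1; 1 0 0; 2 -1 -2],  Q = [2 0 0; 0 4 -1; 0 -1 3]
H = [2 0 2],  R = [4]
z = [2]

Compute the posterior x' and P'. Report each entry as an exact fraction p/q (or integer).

x' = [29/55, -241/110, 1/2]
P' = [192/55 31/55 -3; 31/55 611/110 -1/2; -3 -1/2 7/2]

x̄ = F·x = [2, -2, 2]
P̄ = F·P·Fᵀ + Q = [30 4 24; 4 6 3; 24 3 31]
y = z − H·x̄ = [-6]
S = H·P̄·Hᵀ + R = [440]
K = P̄·Hᵀ·S⁻¹ = [27/110; 7/220; 1/4]
x' = x̄ + K·y = [29/55, -241/110, 1/2]
P' = (I − K·H)·P̄ = [192/55 31/55 -3; 31/55 611/110 -1/2; -3 -1/2 7/2]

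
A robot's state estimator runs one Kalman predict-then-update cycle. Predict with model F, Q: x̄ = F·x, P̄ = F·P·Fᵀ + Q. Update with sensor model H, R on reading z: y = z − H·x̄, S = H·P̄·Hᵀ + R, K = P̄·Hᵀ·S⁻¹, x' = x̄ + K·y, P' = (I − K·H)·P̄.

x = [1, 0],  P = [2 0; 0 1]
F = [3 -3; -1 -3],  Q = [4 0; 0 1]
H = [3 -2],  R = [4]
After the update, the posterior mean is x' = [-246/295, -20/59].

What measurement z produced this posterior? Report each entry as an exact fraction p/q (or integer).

x̄ = F·x = [3, -1]
P̄ = F·P·Fᵀ + Q = [31 3; 3 12]
S = H·P̄·Hᵀ + R = [295]
K = P̄·Hᵀ·S⁻¹ = [87/295; -3/59]
x' − x̄ = [-1131/295, 39/59] = K·y
y = (KᵀK)⁻¹·Kᵀ·(x' − x̄) = [-13]
z = y + H·x̄ = [-13] + [11] = [-2]

z = [-2]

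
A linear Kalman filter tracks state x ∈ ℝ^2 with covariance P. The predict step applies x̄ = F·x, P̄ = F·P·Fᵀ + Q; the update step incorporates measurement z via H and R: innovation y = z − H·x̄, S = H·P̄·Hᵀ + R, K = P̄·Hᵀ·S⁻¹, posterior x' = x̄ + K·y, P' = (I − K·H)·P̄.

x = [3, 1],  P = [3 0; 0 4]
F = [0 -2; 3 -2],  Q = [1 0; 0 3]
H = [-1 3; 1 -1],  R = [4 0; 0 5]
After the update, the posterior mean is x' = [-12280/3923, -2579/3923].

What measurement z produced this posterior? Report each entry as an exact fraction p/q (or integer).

z = [1, -2]

x̄ = F·x = [-2, 7]
P̄ = F·P·Fᵀ + Q = [17 16; 16 46]
S = H·P̄·Hᵀ + R = [339 -91; -91 36]
K = P̄·Hᵀ·S⁻¹ = [1207/3923 3160/3923; 1662/3923 932/3923]
x' − x̄ = [-4434/3923, -30040/3923] = K·y
y = (KᵀK)⁻¹·Kᵀ·(x' − x̄) = [-22, 7]
z = y + H·x̄ = [-22, 7] + [23, -9] = [1, -2]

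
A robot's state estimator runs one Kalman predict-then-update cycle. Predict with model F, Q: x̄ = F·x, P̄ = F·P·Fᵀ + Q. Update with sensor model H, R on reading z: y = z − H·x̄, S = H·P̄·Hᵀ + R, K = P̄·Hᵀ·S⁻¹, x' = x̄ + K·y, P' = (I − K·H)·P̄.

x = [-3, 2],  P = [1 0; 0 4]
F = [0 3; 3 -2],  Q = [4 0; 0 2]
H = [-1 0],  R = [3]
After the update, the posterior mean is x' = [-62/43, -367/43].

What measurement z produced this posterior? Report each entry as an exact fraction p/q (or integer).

x̄ = F·x = [6, -13]
P̄ = F·P·Fᵀ + Q = [40 -24; -24 27]
S = H·P̄·Hᵀ + R = [43]
K = P̄·Hᵀ·S⁻¹ = [-40/43; 24/43]
x' − x̄ = [-320/43, 192/43] = K·y
y = (KᵀK)⁻¹·Kᵀ·(x' − x̄) = [8]
z = y + H·x̄ = [8] + [-6] = [2]

z = [2]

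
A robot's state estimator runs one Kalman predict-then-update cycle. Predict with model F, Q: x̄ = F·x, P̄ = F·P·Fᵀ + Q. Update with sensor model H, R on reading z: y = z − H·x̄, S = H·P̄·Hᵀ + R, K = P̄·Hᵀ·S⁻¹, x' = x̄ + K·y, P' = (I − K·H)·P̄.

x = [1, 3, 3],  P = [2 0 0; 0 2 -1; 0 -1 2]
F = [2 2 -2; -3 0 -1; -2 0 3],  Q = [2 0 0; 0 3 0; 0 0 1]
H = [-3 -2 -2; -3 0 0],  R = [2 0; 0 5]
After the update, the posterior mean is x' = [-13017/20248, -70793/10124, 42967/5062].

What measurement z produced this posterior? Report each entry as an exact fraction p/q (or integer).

x̄ = F·x = [2, -6, 7]
P̄ = F·P·Fᵀ + Q = [34 -6 -26; -6 23 6; -26 6 27]
S = H·P̄·Hᵀ + R = [172 114; 114 311]
K = P̄·Hᵀ·S⁻¹ = [-95/20248 -3303/10124; -3623/10124 957/5062; -645/5062 753/2531]
x' − x̄ = [-53513/20248, -10049/10124, 7533/5062] = K·y
y = (KᵀK)⁻¹·Kᵀ·(x' − x̄) = [7, 8]
z = y + H·x̄ = [7, 8] + [-8, -6] = [-1, 2]

z = [-1, 2]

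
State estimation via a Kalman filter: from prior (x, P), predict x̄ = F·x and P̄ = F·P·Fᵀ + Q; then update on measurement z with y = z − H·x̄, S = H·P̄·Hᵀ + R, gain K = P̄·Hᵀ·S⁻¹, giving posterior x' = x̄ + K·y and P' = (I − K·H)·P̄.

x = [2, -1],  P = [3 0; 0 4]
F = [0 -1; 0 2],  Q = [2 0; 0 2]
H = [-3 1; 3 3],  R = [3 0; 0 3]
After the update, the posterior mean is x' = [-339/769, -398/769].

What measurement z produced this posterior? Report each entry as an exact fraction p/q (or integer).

z = [1, -3]

x̄ = F·x = [1, -2]
P̄ = F·P·Fᵀ + Q = [6 -8; -8 18]
S = H·P̄·Hᵀ + R = [123 48; 48 75]
K = P̄·Hᵀ·S⁻¹ = [-554/2307 170/2307; 190/769 186/769]
x' − x̄ = [-1108/769, 1140/769] = K·y
y = (KᵀK)⁻¹·Kᵀ·(x' − x̄) = [6, 0]
z = y + H·x̄ = [6, 0] + [-5, -3] = [1, -3]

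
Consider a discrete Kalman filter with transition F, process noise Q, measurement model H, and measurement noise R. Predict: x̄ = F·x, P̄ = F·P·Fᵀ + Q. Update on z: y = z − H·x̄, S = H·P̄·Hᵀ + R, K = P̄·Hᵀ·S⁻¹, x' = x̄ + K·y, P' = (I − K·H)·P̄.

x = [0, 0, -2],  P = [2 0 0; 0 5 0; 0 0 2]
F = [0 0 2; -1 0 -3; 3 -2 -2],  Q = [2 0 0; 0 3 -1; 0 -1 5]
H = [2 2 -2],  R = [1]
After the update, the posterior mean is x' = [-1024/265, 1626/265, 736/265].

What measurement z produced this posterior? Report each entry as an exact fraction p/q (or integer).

z = [-1]

x̄ = F·x = [-4, 6, 4]
P̄ = F·P·Fᵀ + Q = [10 -12 -8; -12 23 5; -8 5 51]
S = H·P̄·Hᵀ + R = [265]
K = P̄·Hᵀ·S⁻¹ = [12/265; 12/265; -108/265]
x' − x̄ = [36/265, 36/265, -324/265] = K·y
y = (KᵀK)⁻¹·Kᵀ·(x' − x̄) = [3]
z = y + H·x̄ = [3] + [-4] = [-1]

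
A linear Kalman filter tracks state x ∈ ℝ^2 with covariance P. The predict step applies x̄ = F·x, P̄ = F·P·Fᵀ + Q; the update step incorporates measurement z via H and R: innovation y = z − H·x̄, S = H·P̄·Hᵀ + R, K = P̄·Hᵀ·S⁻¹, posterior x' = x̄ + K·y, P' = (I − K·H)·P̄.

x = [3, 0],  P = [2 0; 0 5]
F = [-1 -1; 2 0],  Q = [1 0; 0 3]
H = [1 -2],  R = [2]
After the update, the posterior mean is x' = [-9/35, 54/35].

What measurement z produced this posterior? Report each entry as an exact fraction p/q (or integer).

x̄ = F·x = [-3, 6]
P̄ = F·P·Fᵀ + Q = [8 -4; -4 11]
S = H·P̄·Hᵀ + R = [70]
K = P̄·Hᵀ·S⁻¹ = [8/35; -13/35]
x' − x̄ = [96/35, -156/35] = K·y
y = (KᵀK)⁻¹·Kᵀ·(x' − x̄) = [12]
z = y + H·x̄ = [12] + [-15] = [-3]

z = [-3]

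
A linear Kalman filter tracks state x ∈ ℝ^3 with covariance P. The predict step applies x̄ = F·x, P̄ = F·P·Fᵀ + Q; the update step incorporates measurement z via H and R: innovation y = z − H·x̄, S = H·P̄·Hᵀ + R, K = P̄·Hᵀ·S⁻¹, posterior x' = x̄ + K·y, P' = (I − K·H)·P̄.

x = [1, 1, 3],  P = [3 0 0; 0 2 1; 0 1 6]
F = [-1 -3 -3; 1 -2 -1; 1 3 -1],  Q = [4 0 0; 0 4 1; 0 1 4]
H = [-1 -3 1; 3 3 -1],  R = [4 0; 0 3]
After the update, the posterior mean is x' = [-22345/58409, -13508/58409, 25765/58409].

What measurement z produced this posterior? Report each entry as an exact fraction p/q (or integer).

z = [2, -2]

x̄ = F·x = [-13, -4, 1]
P̄ = F·P·Fᵀ + Q = [97 36 -9; 36 25 -3; -9 -3 25]
S = H·P̄·Hᵀ + R = [603 -1027; -1027 1846]
K = P̄·Hᵀ·S⁻¹ = [1844/4493 26246/58409; -1494/4493 -4920/58409; 1287/4493 7378/58409]
x' − x̄ = [736972/58409, 220128/58409, -32644/58409] = K·y
y = (KᵀK)⁻¹·Kᵀ·(x' − x̄) = [-24, 50]
z = y + H·x̄ = [-24, 50] + [26, -52] = [2, -2]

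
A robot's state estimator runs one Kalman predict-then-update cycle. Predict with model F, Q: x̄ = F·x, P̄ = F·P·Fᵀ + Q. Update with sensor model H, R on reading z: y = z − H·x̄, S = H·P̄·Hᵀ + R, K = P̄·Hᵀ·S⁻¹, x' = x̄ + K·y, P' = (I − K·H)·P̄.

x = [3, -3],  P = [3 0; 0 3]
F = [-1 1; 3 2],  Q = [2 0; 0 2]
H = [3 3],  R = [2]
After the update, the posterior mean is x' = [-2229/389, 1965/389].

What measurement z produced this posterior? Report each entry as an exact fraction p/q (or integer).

x̄ = F·x = [-6, 3]
P̄ = F·P·Fᵀ + Q = [8 -3; -3 41]
S = H·P̄·Hᵀ + R = [389]
K = P̄·Hᵀ·S⁻¹ = [15/389; 114/389]
x' − x̄ = [105/389, 798/389] = K·y
y = (KᵀK)⁻¹·Kᵀ·(x' − x̄) = [7]
z = y + H·x̄ = [7] + [-9] = [-2]

z = [-2]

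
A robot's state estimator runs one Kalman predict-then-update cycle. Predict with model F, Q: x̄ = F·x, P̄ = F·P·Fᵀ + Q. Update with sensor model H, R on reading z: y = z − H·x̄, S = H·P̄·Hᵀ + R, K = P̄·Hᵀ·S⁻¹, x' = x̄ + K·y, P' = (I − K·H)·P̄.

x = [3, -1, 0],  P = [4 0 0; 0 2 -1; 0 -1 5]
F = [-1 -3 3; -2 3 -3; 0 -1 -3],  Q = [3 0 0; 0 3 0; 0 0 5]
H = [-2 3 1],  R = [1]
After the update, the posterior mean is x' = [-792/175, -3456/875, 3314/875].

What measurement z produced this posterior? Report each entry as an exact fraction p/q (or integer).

z = [1]

x̄ = F·x = [0, -9, 1]
P̄ = F·P·Fᵀ + Q = [88 -73 -45; -73 100 45; -45 45 46]
S = H·P̄·Hᵀ + R = [2625]
K = P̄·Hᵀ·S⁻¹ = [-88/525; 491/2625; 271/2625]
x' − x̄ = [-792/175, 4419/875, 2439/875] = K·y
y = (KᵀK)⁻¹·Kᵀ·(x' − x̄) = [27]
z = y + H·x̄ = [27] + [-26] = [1]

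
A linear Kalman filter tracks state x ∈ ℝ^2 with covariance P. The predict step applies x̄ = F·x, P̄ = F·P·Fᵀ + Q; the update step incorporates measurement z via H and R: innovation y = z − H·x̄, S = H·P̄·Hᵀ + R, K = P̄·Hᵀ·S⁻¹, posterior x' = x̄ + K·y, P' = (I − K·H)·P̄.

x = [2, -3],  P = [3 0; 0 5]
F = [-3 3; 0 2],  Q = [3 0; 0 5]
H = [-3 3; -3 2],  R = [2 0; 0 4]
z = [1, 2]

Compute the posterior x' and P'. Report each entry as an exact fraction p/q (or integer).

x' = [-21600/11053, -2629/1579]
P' = [43500/11053 6720/1579; 6720/1579 7550/1579]

x̄ = F·x = [-15, -6]
P̄ = F·P·Fᵀ + Q = [75 30; 30 25]
y = z − H·x̄ = [-26, -31]
S = H·P̄·Hᵀ + R = [362 375; 375 419]
K = P̄·Hᵀ·S⁻¹ = [5310/11053 -9105/11053; 1245/1579 -1265/1579]
x' = x̄ + K·y = [-21600/11053, -2629/1579]
P' = (I − K·H)·P̄ = [43500/11053 6720/1579; 6720/1579 7550/1579]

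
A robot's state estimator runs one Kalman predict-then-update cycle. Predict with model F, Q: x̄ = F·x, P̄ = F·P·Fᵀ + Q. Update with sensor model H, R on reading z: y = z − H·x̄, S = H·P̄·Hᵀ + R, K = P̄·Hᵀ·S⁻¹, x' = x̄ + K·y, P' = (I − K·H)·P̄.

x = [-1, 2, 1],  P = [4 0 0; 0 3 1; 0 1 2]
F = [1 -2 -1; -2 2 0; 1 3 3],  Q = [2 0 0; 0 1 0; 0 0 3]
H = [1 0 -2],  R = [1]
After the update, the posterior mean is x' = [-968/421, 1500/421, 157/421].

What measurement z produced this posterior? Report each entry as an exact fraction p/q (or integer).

x̄ = F·x = [-6, 6, 8]
P̄ = F·P·Fᵀ + Q = [24 -22 -29; -22 29 16; -29 16 70]
S = H·P̄·Hᵀ + R = [421]
K = P̄·Hᵀ·S⁻¹ = [82/421; -54/421; -169/421]
x' − x̄ = [1558/421, -1026/421, -3211/421] = K·y
y = (KᵀK)⁻¹·Kᵀ·(x' − x̄) = [19]
z = y + H·x̄ = [19] + [-22] = [-3]

z = [-3]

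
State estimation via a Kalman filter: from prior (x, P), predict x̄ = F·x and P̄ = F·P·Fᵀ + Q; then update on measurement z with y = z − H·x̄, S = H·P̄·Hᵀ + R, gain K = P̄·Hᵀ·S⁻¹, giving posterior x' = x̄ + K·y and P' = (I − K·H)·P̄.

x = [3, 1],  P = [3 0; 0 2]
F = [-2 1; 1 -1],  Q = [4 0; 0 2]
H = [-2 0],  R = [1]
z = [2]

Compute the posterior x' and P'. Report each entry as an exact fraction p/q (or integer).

x̄ = F·x = [-5, 2]
P̄ = F·P·Fᵀ + Q = [18 -8; -8 7]
y = z − H·x̄ = [-8]
S = H·P̄·Hᵀ + R = [73]
K = P̄·Hᵀ·S⁻¹ = [-36/73; 16/73]
x' = x̄ + K·y = [-77/73, 18/73]
P' = (I − K·H)·P̄ = [18/73 -8/73; -8/73 255/73]

x' = [-77/73, 18/73]
P' = [18/73 -8/73; -8/73 255/73]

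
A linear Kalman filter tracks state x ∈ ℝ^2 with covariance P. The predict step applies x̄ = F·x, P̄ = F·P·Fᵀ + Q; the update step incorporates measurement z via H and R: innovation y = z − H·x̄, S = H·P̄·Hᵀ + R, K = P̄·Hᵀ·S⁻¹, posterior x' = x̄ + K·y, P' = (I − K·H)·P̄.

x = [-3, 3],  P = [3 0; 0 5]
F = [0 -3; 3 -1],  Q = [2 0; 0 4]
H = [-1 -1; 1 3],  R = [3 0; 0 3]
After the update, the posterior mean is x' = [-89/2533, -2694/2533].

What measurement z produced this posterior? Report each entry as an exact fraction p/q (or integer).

x̄ = F·x = [-9, -12]
P̄ = F·P·Fᵀ + Q = [47 15; 15 36]
S = H·P̄·Hᵀ + R = [116 -215; -215 464]
K = P̄·Hᵀ·S⁻¹ = [-2996/2533 -886/2533; 927/2533 1101/2533]
x' − x̄ = [22708/2533, 27702/2533] = K·y
y = (KᵀK)⁻¹·Kᵀ·(x' − x̄) = [-20, 42]
z = y + H·x̄ = [-20, 42] + [21, -45] = [1, -3]

z = [1, -3]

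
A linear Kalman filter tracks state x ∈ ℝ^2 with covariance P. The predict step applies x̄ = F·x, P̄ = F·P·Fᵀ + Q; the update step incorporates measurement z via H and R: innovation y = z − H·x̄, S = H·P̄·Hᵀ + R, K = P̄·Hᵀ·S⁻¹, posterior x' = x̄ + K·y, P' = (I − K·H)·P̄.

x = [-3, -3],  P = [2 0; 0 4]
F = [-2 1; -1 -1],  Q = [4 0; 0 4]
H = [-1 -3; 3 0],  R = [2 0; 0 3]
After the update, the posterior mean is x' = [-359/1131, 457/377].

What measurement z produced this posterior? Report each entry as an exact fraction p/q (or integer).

z = [-3, -1]

x̄ = F·x = [3, 6]
P̄ = F·P·Fᵀ + Q = [16 0; 0 10]
S = H·P̄·Hᵀ + R = [108 -48; -48 147]
K = P̄·Hᵀ·S⁻¹ = [-4/1131 368/1131; -245/754 -40/377]
x' − x̄ = [-3752/1131, -1805/377] = K·y
y = (KᵀK)⁻¹·Kᵀ·(x' − x̄) = [18, -10]
z = y + H·x̄ = [18, -10] + [-21, 9] = [-3, -1]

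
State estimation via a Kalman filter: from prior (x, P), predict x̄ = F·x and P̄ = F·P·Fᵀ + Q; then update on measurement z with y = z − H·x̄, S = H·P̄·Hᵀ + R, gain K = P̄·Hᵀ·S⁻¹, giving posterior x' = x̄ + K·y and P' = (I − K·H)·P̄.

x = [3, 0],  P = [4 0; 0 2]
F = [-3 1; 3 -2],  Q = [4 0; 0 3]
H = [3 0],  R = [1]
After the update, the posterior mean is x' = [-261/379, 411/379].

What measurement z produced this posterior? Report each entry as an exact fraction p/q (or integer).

x̄ = F·x = [-9, 9]
P̄ = F·P·Fᵀ + Q = [42 -40; -40 47]
S = H·P̄·Hᵀ + R = [379]
K = P̄·Hᵀ·S⁻¹ = [126/379; -120/379]
x' − x̄ = [3150/379, -3000/379] = K·y
y = (KᵀK)⁻¹·Kᵀ·(x' − x̄) = [25]
z = y + H·x̄ = [25] + [-27] = [-2]

z = [-2]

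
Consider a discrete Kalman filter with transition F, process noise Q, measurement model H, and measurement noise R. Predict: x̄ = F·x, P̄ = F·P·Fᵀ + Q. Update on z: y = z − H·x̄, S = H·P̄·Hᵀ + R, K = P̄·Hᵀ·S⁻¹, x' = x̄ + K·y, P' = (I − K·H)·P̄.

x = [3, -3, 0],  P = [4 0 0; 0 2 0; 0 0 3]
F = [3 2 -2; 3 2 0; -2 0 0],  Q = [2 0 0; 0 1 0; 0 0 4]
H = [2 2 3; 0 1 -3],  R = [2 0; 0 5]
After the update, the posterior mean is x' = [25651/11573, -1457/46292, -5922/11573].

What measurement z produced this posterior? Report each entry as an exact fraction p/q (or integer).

z = [3, 1]

x̄ = F·x = [3, 3, -6]
P̄ = F·P·Fᵀ + Q = [58 44 -24; 44 45 -24; -24 -24 20]
S = H·P̄·Hᵀ + R = [370 214; 214 374]
K = P̄·Hᵀ·S⁻¹ = [3068/11573 1834/11573; 7303/46292 10303/46292; 564/11573 -2922/11573]
x' − x̄ = [-9068/11573, -140333/46292, 63516/11573] = K·y
y = (KᵀK)⁻¹·Kᵀ·(x' − x̄) = [9, -20]
z = y + H·x̄ = [9, -20] + [-6, 21] = [3, 1]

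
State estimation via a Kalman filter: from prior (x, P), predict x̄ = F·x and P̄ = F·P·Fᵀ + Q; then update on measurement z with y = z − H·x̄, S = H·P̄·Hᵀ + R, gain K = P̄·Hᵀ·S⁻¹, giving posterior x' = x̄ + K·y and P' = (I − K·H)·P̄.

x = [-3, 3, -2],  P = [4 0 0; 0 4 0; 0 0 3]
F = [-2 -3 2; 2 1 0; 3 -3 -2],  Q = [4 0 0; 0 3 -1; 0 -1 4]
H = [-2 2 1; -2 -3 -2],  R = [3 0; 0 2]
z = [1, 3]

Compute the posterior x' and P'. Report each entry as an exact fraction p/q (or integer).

x' = [-230331/212071, -276161/212071, 619453/424142]
P' = [102404/212071 153624/212071 -297242/212071; 153624/212071 1111070/212071 -1817464/212071; -297242/212071 -1817464/212071 6178733/424142]

x̄ = F·x = [-7, -3, -14]
P̄ = F·P·Fᵀ + Q = [68 -28 0; -28 23 11; 0 11 88]
y = z − H·x̄ = [7, -48]
S = H·P̄·Hᵀ + R = [723 -175; -175 629]
K = P̄·Hᵀ·S⁻¹ = [-64934/212071 -35598/212071; 32476/212071 -2765/212071; 32615/424142 -131857/424142]
x' = x̄ + K·y = [-230331/212071, -276161/212071, 619453/424142]
P' = (I − K·H)·P̄ = [102404/212071 153624/212071 -297242/212071; 153624/212071 1111070/212071 -1817464/212071; -297242/212071 -1817464/212071 6178733/424142]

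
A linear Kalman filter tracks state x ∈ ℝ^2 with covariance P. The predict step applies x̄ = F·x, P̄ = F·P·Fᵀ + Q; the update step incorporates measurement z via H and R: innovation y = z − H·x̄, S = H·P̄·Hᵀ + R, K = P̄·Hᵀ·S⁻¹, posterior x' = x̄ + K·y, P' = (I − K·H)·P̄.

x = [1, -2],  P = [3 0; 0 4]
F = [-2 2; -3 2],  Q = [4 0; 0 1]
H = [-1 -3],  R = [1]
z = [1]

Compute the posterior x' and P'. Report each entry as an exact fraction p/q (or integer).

x̄ = F·x = [-6, -7]
P̄ = F·P·Fᵀ + Q = [32 34; 34 44]
y = z − H·x̄ = [-26]
S = H·P̄·Hᵀ + R = [633]
K = P̄·Hᵀ·S⁻¹ = [-134/633; -166/633]
x' = x̄ + K·y = [-314/633, -115/633]
P' = (I − K·H)·P̄ = [2300/633 -722/633; -722/633 296/633]

x' = [-314/633, -115/633]
P' = [2300/633 -722/633; -722/633 296/633]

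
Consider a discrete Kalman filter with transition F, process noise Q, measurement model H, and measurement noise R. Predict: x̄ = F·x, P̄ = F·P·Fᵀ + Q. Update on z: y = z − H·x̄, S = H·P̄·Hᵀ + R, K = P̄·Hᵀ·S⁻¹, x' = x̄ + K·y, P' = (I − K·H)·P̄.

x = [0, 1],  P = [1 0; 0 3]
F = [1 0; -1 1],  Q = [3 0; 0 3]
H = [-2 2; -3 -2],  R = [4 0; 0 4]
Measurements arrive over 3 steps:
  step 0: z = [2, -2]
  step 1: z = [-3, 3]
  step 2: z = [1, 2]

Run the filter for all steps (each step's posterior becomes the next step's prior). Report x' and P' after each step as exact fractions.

step 0: x' = [0, 1], P' = [8/27 -2/27; -2/27 379/783]
step 1: x' = [-1015/44419, -376137/310933], P' = [12940/44419 -3032/44419; -3032/44419 142720/310933]
step 2: x' = [-65902655/122206544, -56689937/244413088], P' = [8898397/30551636 -4161117/61103272; -4161117/61103272 56021805/122206544]

step 0: x̄ = F·x = [0, 1]
step 0: P̄ = F·P·Fᵀ + Q = [4 -1; -1 7]
step 0: y = z − H·x̄ = [0, 0]
step 0: S = H·P̄·Hᵀ + R = [56 -2; -2 56]
step 0: K = P̄·Hᵀ·S⁻¹ = [-5/27 -5/27; 437/1566 -146/783]
step 0: x' = x̄ + K·y = [0, 1]
step 0: P' = (I − K·H)·P̄ = [8/27 -2/27; -2/27 379/783]
step 1: x̄ = F·x = [0, 1]
step 1: P̄ = F·P·Fᵀ + Q = [89/27 -10/27; -10/27 3076/783]
step 1: y = z − H·x̄ = [-5, 5]
step 1: S = H·P̄·Hᵀ + R = [1040/29 418/87; 418/87 35185/783]
step 1: K = P̄·Hᵀ·S⁻¹ = [-7986/44419 -8189/44419; 81972/310933 -55442/310933]
step 1: x' = x̄ + K·y = [-1015/44419, -376137/310933]
step 1: P' = (I − K·H)·P̄ = [12940/44419 -3032/44419; -3032/44419 142720/310933]
step 2: x̄ = F·x = [-1015/44419, -369032/310933]
step 2: P̄ = F·P·Fᵀ + Q = [146197/44419 -15972/44419; -15972/44419 1208547/310933]
step 2: y = z − H·x̄ = [1034787/310933, -137513/310933]
step 2: S = H·P̄·Hᵀ + R = [11065868/310933 1529694/310933; 1529694/310933 13946683/310933]
step 2: K = P̄·Hᵀ·S⁻¹ = [-21957911/122206544 -11267037/61103272; 64344039/244413088 -21769227/122206544]
step 2: x' = x̄ + K·y = [-65902655/122206544, -56689937/244413088]
step 2: P' = (I − K·H)·P̄ = [8898397/30551636 -4161117/61103272; -4161117/61103272 56021805/122206544]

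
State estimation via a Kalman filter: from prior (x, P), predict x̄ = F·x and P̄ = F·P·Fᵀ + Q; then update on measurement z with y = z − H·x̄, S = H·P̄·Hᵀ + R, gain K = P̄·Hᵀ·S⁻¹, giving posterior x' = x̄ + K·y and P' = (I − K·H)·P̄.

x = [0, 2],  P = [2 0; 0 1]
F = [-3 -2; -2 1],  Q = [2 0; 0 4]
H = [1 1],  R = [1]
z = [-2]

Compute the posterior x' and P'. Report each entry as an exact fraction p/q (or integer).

x' = [-4, 2]
P' = [118/29 -101/29; -101/29 225/58]

x̄ = F·x = [-4, 2]
P̄ = F·P·Fᵀ + Q = [24 10; 10 13]
y = z − H·x̄ = [0]
S = H·P̄·Hᵀ + R = [58]
K = P̄·Hᵀ·S⁻¹ = [17/29; 23/58]
x' = x̄ + K·y = [-4, 2]
P' = (I − K·H)·P̄ = [118/29 -101/29; -101/29 225/58]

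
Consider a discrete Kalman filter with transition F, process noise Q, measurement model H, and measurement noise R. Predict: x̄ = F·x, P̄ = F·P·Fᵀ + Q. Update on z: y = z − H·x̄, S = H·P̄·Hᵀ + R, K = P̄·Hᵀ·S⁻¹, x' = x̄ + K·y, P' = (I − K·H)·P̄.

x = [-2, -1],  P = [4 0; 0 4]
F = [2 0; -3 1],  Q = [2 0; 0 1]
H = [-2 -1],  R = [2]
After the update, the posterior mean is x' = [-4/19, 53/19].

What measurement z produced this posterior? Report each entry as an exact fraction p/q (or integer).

x̄ = F·x = [-4, 5]
P̄ = F·P·Fᵀ + Q = [18 -24; -24 41]
S = H·P̄·Hᵀ + R = [19]
K = P̄·Hᵀ·S⁻¹ = [-12/19; 7/19]
x' − x̄ = [72/19, -42/19] = K·y
y = (KᵀK)⁻¹·Kᵀ·(x' − x̄) = [-6]
z = y + H·x̄ = [-6] + [3] = [-3]

z = [-3]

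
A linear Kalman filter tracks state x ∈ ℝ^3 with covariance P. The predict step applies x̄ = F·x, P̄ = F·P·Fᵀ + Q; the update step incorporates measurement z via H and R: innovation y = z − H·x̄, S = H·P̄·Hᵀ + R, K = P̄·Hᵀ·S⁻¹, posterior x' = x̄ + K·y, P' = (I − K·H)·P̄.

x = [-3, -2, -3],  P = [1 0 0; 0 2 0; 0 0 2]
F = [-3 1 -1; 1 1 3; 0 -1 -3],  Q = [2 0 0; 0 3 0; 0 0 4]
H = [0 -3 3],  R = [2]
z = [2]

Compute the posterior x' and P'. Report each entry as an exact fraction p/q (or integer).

x' = [5531/794, -740/397, -451/397]
P' = [10821/794 -601/397 -590/397; -601/397 816/397 772/397; -590/397 772/397 816/397]

x̄ = F·x = [10, -14, 11]
P̄ = F·P·Fᵀ + Q = [15 -7 4; -7 24 -20; 4 -20 24]
y = z − H·x̄ = [-73]
S = H·P̄·Hᵀ + R = [794]
K = P̄·Hᵀ·S⁻¹ = [33/794; -66/397; 66/397]
x' = x̄ + K·y = [5531/794, -740/397, -451/397]
P' = (I − K·H)·P̄ = [10821/794 -601/397 -590/397; -601/397 816/397 772/397; -590/397 772/397 816/397]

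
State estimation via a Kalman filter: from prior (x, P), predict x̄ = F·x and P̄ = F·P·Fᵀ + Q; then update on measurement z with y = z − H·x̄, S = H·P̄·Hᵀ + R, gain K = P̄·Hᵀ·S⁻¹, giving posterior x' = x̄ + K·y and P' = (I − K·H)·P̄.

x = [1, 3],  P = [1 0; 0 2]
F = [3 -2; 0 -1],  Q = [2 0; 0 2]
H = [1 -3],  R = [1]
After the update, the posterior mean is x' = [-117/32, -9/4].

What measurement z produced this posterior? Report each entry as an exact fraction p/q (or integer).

x̄ = F·x = [-3, -3]
P̄ = F·P·Fᵀ + Q = [19 4; 4 4]
S = H·P̄·Hᵀ + R = [32]
K = P̄·Hᵀ·S⁻¹ = [7/32; -1/4]
x' − x̄ = [-21/32, 3/4] = K·y
y = (KᵀK)⁻¹·Kᵀ·(x' − x̄) = [-3]
z = y + H·x̄ = [-3] + [6] = [3]

z = [3]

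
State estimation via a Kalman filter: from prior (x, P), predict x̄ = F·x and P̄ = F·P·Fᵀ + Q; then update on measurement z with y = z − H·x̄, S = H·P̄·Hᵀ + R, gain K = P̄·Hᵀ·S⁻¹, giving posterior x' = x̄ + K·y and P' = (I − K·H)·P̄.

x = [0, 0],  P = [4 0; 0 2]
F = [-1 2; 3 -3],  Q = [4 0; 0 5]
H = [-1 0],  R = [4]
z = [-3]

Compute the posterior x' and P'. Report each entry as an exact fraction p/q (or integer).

x' = [12/5, -18/5]
P' = [16/5 -24/5; -24/5 151/5]

x̄ = F·x = [0, 0]
P̄ = F·P·Fᵀ + Q = [16 -24; -24 59]
y = z − H·x̄ = [-3]
S = H·P̄·Hᵀ + R = [20]
K = P̄·Hᵀ·S⁻¹ = [-4/5; 6/5]
x' = x̄ + K·y = [12/5, -18/5]
P' = (I − K·H)·P̄ = [16/5 -24/5; -24/5 151/5]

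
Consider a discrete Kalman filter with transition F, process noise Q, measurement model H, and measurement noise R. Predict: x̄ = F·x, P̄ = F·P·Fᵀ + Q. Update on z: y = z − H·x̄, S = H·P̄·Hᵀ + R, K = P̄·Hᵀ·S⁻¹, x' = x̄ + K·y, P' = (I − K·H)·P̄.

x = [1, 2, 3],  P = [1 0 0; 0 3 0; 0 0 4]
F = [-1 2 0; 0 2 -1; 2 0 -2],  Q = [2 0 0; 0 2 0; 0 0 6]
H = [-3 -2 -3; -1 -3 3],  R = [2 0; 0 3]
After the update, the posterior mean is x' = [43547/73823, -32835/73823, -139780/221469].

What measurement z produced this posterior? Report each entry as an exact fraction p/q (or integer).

x̄ = F·x = [3, 1, -4]
P̄ = F·P·Fᵀ + Q = [15 12 -2; 12 18 8; -2 8 26]
S = H·P̄·Hᵀ + R = [647 87; 87 354]
K = P̄·Hᵀ·S⁻¹ = [-5781/73823 -10466/73823; -10110/73823 -6274/73823; -12008/73823 43888/221469]
x' − x̄ = [-177922/73823, -106658/73823, 746096/221469] = K·y
y = (KᵀK)⁻¹·Kᵀ·(x' − x̄) = [0, 17]
z = y + H·x̄ = [0, 17] + [1, -18] = [1, -1]

z = [1, -1]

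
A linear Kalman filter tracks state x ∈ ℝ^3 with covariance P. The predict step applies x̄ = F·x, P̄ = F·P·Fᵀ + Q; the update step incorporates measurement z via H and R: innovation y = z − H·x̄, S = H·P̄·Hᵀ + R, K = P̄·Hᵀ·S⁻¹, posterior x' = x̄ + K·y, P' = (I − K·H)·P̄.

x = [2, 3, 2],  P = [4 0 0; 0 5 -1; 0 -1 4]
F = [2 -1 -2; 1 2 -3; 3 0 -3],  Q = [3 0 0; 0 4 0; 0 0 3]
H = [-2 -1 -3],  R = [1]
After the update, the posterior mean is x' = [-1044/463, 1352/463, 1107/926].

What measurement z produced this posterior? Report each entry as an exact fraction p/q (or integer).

z = [-2]

x̄ = F·x = [-3, 2, 0]
P̄ = F·P·Fᵀ + Q = [36 23 45; 23 76 54; 45 54 75]
S = H·P̄·Hᵀ + R = [1852]
K = P̄·Hᵀ·S⁻¹ = [-115/926; -71/463; -369/1852]
x' − x̄ = [345/463, 426/463, 1107/926] = K·y
y = (KᵀK)⁻¹·Kᵀ·(x' − x̄) = [-6]
z = y + H·x̄ = [-6] + [4] = [-2]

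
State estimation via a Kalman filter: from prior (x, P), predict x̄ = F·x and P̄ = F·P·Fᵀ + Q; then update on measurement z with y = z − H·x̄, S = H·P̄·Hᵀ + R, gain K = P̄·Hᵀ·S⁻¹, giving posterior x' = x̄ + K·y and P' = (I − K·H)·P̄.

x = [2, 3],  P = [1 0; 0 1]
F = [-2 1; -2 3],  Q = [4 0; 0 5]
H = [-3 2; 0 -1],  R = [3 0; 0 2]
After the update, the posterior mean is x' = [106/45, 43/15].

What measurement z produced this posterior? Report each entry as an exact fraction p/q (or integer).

z = [-2, -3]

x̄ = F·x = [-1, 5]
P̄ = F·P·Fᵀ + Q = [9 7; 7 18]
S = H·P̄·Hᵀ + R = [72 -15; -15 20]
K = P̄·Hᵀ·S⁻¹ = [-73/243 -233/405; 2/81 -119/135]
x' − x̄ = [151/45, -32/15] = K·y
y = (KᵀK)⁻¹·Kᵀ·(x' − x̄) = [-15, 2]
z = y + H·x̄ = [-15, 2] + [13, -5] = [-2, -3]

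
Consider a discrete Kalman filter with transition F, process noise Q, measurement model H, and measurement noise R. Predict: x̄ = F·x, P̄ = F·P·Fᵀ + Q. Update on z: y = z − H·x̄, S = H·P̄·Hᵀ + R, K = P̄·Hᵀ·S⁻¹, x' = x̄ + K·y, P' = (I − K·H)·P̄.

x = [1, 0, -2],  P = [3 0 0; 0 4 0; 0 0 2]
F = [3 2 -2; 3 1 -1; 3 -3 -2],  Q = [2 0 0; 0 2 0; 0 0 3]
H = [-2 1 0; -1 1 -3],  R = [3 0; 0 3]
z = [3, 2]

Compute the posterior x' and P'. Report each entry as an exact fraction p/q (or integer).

x' = [-136312/58225, -23638/11645, -30822/58225]
P' = [253554/58225 76986/11645 45999/58225; 76986/11645 27780/2329 21501/11645; 45999/58225 21501/11645 40519/58225]

x̄ = F·x = [7, 5, 7]
P̄ = F·P·Fᵀ + Q = [53 39 11; 39 35 19; 11 19 74]
y = z − H·x̄ = [12, 25]
S = H·P̄·Hᵀ + R = [94 33; 33 631]
K = P̄·Hᵀ·S⁻¹ = [-40726/58225 -2207/58225; -5024/11645 -863/11645; 5169/58225 -20017/58225]
x' = x̄ + K·y = [-136312/58225, -23638/11645, -30822/58225]
P' = (I − K·H)·P̄ = [253554/58225 76986/11645 45999/58225; 76986/11645 27780/2329 21501/11645; 45999/58225 21501/11645 40519/58225]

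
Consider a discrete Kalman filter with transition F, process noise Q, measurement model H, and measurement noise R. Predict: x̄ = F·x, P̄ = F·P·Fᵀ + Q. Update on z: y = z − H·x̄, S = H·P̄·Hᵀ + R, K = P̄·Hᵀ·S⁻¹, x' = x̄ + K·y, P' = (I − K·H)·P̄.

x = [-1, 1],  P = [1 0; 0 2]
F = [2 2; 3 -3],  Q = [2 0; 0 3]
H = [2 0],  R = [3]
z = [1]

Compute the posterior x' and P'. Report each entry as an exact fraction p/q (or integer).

x̄ = F·x = [0, -6]
P̄ = F·P·Fᵀ + Q = [14 -6; -6 30]
y = z − H·x̄ = [1]
S = H·P̄·Hᵀ + R = [59]
K = P̄·Hᵀ·S⁻¹ = [28/59; -12/59]
x' = x̄ + K·y = [28/59, -366/59]
P' = (I − K·H)·P̄ = [42/59 -18/59; -18/59 1626/59]

x' = [28/59, -366/59]
P' = [42/59 -18/59; -18/59 1626/59]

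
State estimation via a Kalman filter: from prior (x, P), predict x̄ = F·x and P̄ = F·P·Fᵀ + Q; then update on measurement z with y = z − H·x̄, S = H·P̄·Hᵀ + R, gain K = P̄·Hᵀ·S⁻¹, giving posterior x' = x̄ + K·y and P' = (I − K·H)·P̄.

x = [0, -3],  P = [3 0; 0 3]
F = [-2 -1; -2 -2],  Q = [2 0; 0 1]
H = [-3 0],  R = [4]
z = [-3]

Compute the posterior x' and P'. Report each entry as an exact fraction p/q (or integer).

x̄ = F·x = [3, 6]
P̄ = F·P·Fᵀ + Q = [17 18; 18 25]
y = z − H·x̄ = [6]
S = H·P̄·Hᵀ + R = [157]
K = P̄·Hᵀ·S⁻¹ = [-51/157; -54/157]
x' = x̄ + K·y = [165/157, 618/157]
P' = (I − K·H)·P̄ = [68/157 72/157; 72/157 1009/157]

x' = [165/157, 618/157]
P' = [68/157 72/157; 72/157 1009/157]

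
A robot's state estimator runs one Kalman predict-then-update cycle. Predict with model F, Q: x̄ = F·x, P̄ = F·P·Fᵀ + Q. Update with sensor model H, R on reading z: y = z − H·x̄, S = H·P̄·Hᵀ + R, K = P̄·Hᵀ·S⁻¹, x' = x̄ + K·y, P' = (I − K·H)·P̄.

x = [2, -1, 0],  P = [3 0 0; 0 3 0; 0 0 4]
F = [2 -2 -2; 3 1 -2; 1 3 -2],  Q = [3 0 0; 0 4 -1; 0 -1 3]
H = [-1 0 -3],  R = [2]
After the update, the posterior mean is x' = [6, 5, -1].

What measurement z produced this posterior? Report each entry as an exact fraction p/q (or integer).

z = [-3]

x̄ = F·x = [6, 5, -1]
P̄ = F·P·Fᵀ + Q = [43 28 4; 28 50 33; 4 33 49]
S = H·P̄·Hᵀ + R = [510]
K = P̄·Hᵀ·S⁻¹ = [-11/102; -127/510; -151/510]
x' − x̄ = [0, 0, 0] = K·y
y = (KᵀK)⁻¹·Kᵀ·(x' − x̄) = [0]
z = y + H·x̄ = [0] + [-3] = [-3]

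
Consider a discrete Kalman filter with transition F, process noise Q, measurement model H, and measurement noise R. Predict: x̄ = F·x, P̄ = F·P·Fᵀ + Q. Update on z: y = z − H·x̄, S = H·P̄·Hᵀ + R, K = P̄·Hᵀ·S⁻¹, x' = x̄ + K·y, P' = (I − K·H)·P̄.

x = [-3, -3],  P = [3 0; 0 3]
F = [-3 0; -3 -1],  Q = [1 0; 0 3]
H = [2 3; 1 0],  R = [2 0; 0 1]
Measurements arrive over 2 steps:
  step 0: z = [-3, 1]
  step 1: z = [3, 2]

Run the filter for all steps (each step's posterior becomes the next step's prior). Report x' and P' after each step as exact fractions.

step 0: x̄ = F·x = [9, 12]
step 0: P̄ = F·P·Fᵀ + Q = [28 27; 27 33]
step 0: y = z − H·x̄ = [-57, -8]
step 0: S = H·P̄·Hᵀ + R = [735 137; 137 29]
step 0: K = P̄·Hᵀ·S⁻¹ = [137/2546 1811/2546; 369/1273 -558/1273]
step 0: x' = x̄ + K·y = [617/2546, -1293/1273]
step 0: P' = (I − K·H)·P̄ = [1811/2546 -558/1273; -558/1273 618/1273]
step 1: x̄ = F·x = [-1851/2546, 735/2546]
step 1: P̄ = F·P·Fᵀ + Q = [18845/2546 12951/2546; 12951/2546 18477/2546]
step 1: y = z − H·x̄ = [9135/2546, 6943/2546]
step 1: S = H·P̄·Hᵀ + R = [402177/2546 76543/2546; 76543/2546 21391/2546]
step 1: K = P̄·Hᵀ·S⁻¹ = [76543/1077823 675646/1077823; 293985/1077823 -399402/1077823]
step 1: x' = x̄ + K·y = [1333535/1077823, 276789/1077823]
step 1: P' = (I − K·H)·P̄ = [675646/1077823 -399402/1077823; -399402/1077823 462258/1077823]

step 0: x' = [617/2546, -1293/1273], P' = [1811/2546 -558/1273; -558/1273 618/1273]
step 1: x' = [1333535/1077823, 276789/1077823], P' = [675646/1077823 -399402/1077823; -399402/1077823 462258/1077823]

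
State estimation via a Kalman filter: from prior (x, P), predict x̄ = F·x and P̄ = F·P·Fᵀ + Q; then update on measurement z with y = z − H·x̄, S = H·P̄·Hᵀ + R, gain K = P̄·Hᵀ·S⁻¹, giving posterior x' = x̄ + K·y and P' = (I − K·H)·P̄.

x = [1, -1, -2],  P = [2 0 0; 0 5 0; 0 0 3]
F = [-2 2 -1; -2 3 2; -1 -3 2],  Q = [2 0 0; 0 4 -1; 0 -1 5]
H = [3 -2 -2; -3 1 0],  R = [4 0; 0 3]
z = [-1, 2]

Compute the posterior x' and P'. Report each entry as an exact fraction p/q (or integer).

x' = [-4745/1356, -37521/4520, 7759/2260]
P' = [9971/1356 18731/904 -4341/452; 18731/904 550941/9040 -133539/4520; -4341/452 -133539/4520 35981/2260]

x̄ = F·x = [-2, -9, -2]
P̄ = F·P·Fᵀ + Q = [33 32 -32; 32 69 -30; -32 -30 64]
y = z − H·x̄ = [-17, 5]
S = H·P̄·Hᵀ + R = [593 -279; -279 177]
K = P̄·Hᵀ·S⁻¹ = [-39/904 -1211/2712; -1449/9040 -3663/9040; -1769/4520 -1103/4520]
x' = x̄ + K·y = [-4745/1356, -37521/4520, 7759/2260]
P' = (I − K·H)·P̄ = [9971/1356 18731/904 -4341/452; 18731/904 550941/9040 -133539/4520; -4341/452 -133539/4520 35981/2260]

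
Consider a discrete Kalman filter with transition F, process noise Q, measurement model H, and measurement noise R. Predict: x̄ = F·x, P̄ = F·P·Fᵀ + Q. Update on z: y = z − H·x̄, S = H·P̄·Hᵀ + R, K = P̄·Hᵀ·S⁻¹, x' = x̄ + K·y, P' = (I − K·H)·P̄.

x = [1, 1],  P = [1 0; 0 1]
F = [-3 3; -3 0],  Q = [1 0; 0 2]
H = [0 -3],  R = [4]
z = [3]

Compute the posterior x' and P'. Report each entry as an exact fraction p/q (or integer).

x̄ = F·x = [0, -3]
P̄ = F·P·Fᵀ + Q = [19 9; 9 11]
y = z − H·x̄ = [-6]
S = H·P̄·Hᵀ + R = [103]
K = P̄·Hᵀ·S⁻¹ = [-27/103; -33/103]
x' = x̄ + K·y = [162/103, -111/103]
P' = (I − K·H)·P̄ = [1228/103 36/103; 36/103 44/103]

x' = [162/103, -111/103]
P' = [1228/103 36/103; 36/103 44/103]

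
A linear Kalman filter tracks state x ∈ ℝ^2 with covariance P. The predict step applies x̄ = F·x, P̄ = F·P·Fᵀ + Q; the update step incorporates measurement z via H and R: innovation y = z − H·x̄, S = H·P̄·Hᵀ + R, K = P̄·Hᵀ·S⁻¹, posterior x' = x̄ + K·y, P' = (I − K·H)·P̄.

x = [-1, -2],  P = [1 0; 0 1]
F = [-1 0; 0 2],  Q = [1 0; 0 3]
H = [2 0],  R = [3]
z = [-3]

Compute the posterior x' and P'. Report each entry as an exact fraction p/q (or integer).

x' = [-9/11, -4]
P' = [6/11 0; 0 7]

x̄ = F·x = [1, -4]
P̄ = F·P·Fᵀ + Q = [2 0; 0 7]
y = z − H·x̄ = [-5]
S = H·P̄·Hᵀ + R = [11]
K = P̄·Hᵀ·S⁻¹ = [4/11; 0]
x' = x̄ + K·y = [-9/11, -4]
P' = (I − K·H)·P̄ = [6/11 0; 0 7]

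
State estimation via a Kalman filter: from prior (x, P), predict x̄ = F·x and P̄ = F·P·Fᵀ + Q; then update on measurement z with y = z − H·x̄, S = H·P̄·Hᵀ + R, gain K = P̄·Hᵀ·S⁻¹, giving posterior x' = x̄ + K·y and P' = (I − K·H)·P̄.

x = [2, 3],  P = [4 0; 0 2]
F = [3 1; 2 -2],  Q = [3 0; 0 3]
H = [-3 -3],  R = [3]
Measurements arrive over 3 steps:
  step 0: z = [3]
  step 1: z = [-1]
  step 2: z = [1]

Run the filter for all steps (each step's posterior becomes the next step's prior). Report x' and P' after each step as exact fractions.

step 0: x' = [1461/325, -1778/325], P' = [2162/325 -2101/325; -2101/325 2148/325]
step 1: x' = [-335269/237799, 423510/237799], P' = [541926/237799 -514871/237799; -514871/237799 566974/237799]
step 2: x' = [32120465/62309683, -54910948/62309683], P' = [141720766/62309683 -134475195/62309683; -134475195/62309683 147920252/62309683]

step 0: x̄ = F·x = [9, -2]
step 0: P̄ = F·P·Fᵀ + Q = [41 20; 20 27]
step 0: y = z − H·x̄ = [24]
step 0: S = H·P̄·Hᵀ + R = [975]
step 0: K = P̄·Hᵀ·S⁻¹ = [-61/325; -47/325]
step 0: x' = x̄ + K·y = [1461/325, -1778/325]
step 0: P' = (I − K·H)·P̄ = [2162/325 -2101/325; -2101/325 2148/325]
step 1: x̄ = F·x = [521/65, 6478/325]
step 1: P̄ = F·P·Fᵀ + Q = [399/13 3416/65; 3416/65 35023/325]
step 1: y = z − H·x̄ = [26924/325]
step 1: S = H·P̄·Hᵀ + R = [713397/325]
step 1: K = P̄·Hᵀ·S⁻¹ = [-27055/237799; -52103/237799]
step 1: x' = x̄ + K·y = [-335269/237799, 423510/237799]
step 1: P' = (I − K·H)·P̄ = [541926/237799 -514871/237799; -514871/237799 566974/237799]
step 2: x̄ = F·x = [-582297/237799, -1517558/237799]
step 2: P̄ = F·P·Fᵀ + Q = [3068479/237799 4177092/237799; 4177092/237799 9267965/237799]
step 2: y = z − H·x̄ = [-6061766/237799]
step 2: S = H·P̄·Hᵀ + R = [186929049/237799]
step 2: K = P̄·Hᵀ·S⁻¹ = [-7245571/62309683; -13445057/62309683]
step 2: x' = x̄ + K·y = [32120465/62309683, -54910948/62309683]
step 2: P' = (I − K·H)·P̄ = [141720766/62309683 -134475195/62309683; -134475195/62309683 147920252/62309683]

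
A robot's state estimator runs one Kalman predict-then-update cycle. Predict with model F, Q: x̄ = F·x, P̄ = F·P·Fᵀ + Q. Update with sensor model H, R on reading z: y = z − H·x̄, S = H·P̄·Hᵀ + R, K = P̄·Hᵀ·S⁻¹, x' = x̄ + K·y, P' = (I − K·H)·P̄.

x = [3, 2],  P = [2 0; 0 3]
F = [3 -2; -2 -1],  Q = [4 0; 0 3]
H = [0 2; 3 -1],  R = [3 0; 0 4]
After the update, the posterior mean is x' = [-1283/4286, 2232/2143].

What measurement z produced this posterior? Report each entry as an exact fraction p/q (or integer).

z = [3, -2]

x̄ = F·x = [5, -8]
P̄ = F·P·Fᵀ + Q = [34 -6; -6 14]
S = H·P̄·Hᵀ + R = [59 -64; -64 360]
K = P̄·Hᵀ·S⁻¹ = [324/2143 1401/4286; 1004/2143 -12/2143]
x' − x̄ = [-22713/4286, 19376/2143] = K·y
y = (KᵀK)⁻¹·Kᵀ·(x' − x̄) = [19, -25]
z = y + H·x̄ = [19, -25] + [-16, 23] = [3, -2]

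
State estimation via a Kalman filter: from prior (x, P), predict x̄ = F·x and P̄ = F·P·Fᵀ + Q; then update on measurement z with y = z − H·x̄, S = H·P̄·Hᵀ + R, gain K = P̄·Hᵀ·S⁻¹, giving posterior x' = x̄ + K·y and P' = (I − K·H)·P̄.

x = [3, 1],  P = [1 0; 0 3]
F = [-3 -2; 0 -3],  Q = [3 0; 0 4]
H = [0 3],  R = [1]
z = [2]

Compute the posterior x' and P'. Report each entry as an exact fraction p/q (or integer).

x' = [-1243/140, 183/280]
P' = [951/70 9/140; 9/140 31/280]

x̄ = F·x = [-11, -3]
P̄ = F·P·Fᵀ + Q = [24 18; 18 31]
y = z − H·x̄ = [11]
S = H·P̄·Hᵀ + R = [280]
K = P̄·Hᵀ·S⁻¹ = [27/140; 93/280]
x' = x̄ + K·y = [-1243/140, 183/280]
P' = (I − K·H)·P̄ = [951/70 9/140; 9/140 31/280]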